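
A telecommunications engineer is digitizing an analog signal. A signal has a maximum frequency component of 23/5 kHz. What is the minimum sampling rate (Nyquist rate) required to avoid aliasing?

By the Nyquist-Shannon sampling theorem,
the minimum sampling rate (Nyquist rate) must be at least 2 * f_max.
Nyquist rate = 2 * 23/5 kHz = 46/5 kHz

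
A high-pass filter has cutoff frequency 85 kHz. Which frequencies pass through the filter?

A high-pass filter passes all frequencies above the cutoff frequency 85 kHz and attenuates lower frequencies.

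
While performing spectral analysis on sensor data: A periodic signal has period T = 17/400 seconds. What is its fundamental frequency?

The fundamental frequency is the reciprocal of the period.
f = 1/T = 1/(17/400) = 400/17 Hz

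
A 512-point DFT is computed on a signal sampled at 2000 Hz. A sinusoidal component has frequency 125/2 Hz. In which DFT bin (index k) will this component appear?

DFT frequency resolution = f_s/N = 2000/512 = 125/32 Hz
Bin index k = f_signal / resolution = 125/2 / 125/32 = 16
The signal frequency 125/2 Hz falls in DFT bin k = 16.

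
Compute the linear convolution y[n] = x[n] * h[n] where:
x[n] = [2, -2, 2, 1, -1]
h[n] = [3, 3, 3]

y[n] = sum_k x[k]*h[n-k]. Output length = len(x) + len(h) - 1 = 5 + 3 - 1 = 7.
y[0] = 2*3 = 6
y[1] = -2*3 + 2*3 = 0
y[2] = 2*3 + -2*3 + 2*3 = 6
y[3] = 1*3 + 2*3 + -2*3 = 3
y[4] = -1*3 + 1*3 + 2*3 = 6
y[5] = -1*3 + 1*3 = 0
y[6] = -1*3 = -3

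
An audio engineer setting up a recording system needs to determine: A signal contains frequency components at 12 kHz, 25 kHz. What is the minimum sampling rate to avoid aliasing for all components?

The highest frequency component is f_max = 25 kHz.
Nyquist rate = 2 * f_max = 2 * 25 kHz = 50 kHz.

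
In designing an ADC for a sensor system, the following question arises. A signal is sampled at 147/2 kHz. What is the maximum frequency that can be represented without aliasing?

The maximum frequency that can be represented without aliasing
is the Nyquist frequency: f_max = f_s / 2 = 147/2 kHz / 2 = 147/4 kHz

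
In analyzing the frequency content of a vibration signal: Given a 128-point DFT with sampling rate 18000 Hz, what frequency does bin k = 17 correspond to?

The frequency of DFT bin k is: f_k = k * f_s / N
f_17 = 17 * 18000 / 128 = 19125/8 Hz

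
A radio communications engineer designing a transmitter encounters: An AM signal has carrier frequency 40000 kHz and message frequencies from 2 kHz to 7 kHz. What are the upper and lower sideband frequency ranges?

Upper sideband (USB) = fc + [fm_low, fm_high] = 40000 + [2, 7] = [40002, 40007] kHz
Lower sideband (LSB) = fc - [fm_high, fm_low] = 40000 - [7, 2] = [39993, 39998] kHz
Total occupied spectrum: 39993 kHz to 40007 kHz (plus carrier at 40000 kHz)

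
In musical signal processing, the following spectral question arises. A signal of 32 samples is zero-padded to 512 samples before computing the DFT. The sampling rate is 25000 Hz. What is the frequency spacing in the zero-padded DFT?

Original DFT: N = 32, resolution = f_s/N = 25000/32 = 3125/4 Hz
Zero-padded DFT: N = 512, resolution = f_s/N = 25000/512 = 3125/64 Hz
Zero-padding interpolates the spectrum (finer frequency grid)
but does NOT improve the true spectral resolution (ability to resolve close frequencies).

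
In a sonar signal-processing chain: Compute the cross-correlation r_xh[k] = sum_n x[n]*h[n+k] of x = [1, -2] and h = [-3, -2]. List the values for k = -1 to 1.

Both sequences indexed from 0 and zero outside their support.
Lags with overlap: k = -1 to 1.
  r_xh[-1] = x[1]*h[0] = 6
  r_xh[0] = x[0]*h[0] + x[1]*h[1] = 1
  r_xh[1] = x[0]*h[1] = -2
r_xh = [6, 1, -2] (for k = -1, ..., 1)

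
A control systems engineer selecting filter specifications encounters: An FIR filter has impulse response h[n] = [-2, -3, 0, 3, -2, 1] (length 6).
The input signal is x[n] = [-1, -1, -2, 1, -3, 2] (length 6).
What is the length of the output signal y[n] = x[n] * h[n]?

For linear convolution, the output length is:
len(y) = len(x) + len(h) - 1 = 6 + 6 - 1 = 11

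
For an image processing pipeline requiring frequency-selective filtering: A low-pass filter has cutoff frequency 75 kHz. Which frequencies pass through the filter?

A low-pass filter passes all frequencies below the cutoff frequency 75 kHz and attenuates higher frequencies.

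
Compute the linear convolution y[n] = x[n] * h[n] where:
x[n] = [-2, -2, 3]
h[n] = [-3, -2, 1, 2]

y[n] = sum_k x[k]*h[n-k]. Output length = len(x) + len(h) - 1 = 3 + 4 - 1 = 6.
y[0] = -2*-3 = 6
y[1] = -2*-3 + -2*-2 = 10
y[2] = 3*-3 + -2*-2 + -2*1 = -7
y[3] = 3*-2 + -2*1 + -2*2 = -12
y[4] = 3*1 + -2*2 = -1
y[5] = 3*2 = 6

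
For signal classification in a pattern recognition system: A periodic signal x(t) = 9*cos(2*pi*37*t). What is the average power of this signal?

Average power of A*cos(wt) is A^2/2.
P = 9^2 / 2 = 81/2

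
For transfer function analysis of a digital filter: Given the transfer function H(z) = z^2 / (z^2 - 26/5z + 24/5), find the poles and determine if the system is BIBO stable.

Poles are roots of the denominator: z^2 - 26/5z + 24/5 = 0.
Quadratic formula: z = [-(-26/5) +/- sqrt((-26/5)^2 - 4*(24/5))] / 2
Discriminant = 676/25 - 96/5 = 196/25; sqrt = 14/5.
z = (26/5 +/- 14/5) / 2 => z = 4 or z = 6/5.
|p1| = 6/5, |p2| = 4.
For BIBO stability, all poles must lie inside the unit circle (|p| < 1).
System is UNSTABLE since at least one |p| >= 1.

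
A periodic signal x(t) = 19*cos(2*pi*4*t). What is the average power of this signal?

Average power of A*cos(wt) is A^2/2.
P = 19^2 / 2 = 361/2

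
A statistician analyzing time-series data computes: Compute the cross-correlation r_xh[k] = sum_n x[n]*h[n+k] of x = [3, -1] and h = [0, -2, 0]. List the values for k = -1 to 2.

Both sequences indexed from 0 and zero outside their support.
Lags with overlap: k = -1 to 2.
  r_xh[-1] = x[1]*h[0] = 0
  r_xh[0] = x[0]*h[0] + x[1]*h[1] = 2
  r_xh[1] = x[0]*h[1] + x[1]*h[2] = -6
  r_xh[2] = x[0]*h[2] = 0
r_xh = [0, 2, -6, 0] (for k = -1, ..., 2)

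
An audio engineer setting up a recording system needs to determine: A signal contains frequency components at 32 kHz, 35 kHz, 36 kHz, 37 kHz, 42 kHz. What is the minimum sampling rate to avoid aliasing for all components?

The highest frequency component is f_max = 42 kHz.
Nyquist rate = 2 * f_max = 2 * 42 kHz = 84 kHz.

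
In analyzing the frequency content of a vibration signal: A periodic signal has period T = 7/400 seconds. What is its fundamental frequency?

The fundamental frequency is the reciprocal of the period.
f = 1/T = 1/(7/400) = 400/7 Hz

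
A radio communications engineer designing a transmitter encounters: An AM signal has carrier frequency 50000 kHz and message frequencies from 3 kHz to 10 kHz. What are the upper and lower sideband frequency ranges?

Upper sideband (USB) = fc + [fm_low, fm_high] = 50000 + [3, 10] = [50003, 50010] kHz
Lower sideband (LSB) = fc - [fm_high, fm_low] = 50000 - [10, 3] = [49990, 49997] kHz
Total occupied spectrum: 49990 kHz to 50010 kHz (plus carrier at 50000 kHz)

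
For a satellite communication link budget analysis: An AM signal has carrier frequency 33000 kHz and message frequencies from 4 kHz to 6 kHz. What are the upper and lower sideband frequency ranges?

Upper sideband (USB) = fc + [fm_low, fm_high] = 33000 + [4, 6] = [33004, 33006] kHz
Lower sideband (LSB) = fc - [fm_high, fm_low] = 33000 - [6, 4] = [32994, 32996] kHz
Total occupied spectrum: 32994 kHz to 33006 kHz (plus carrier at 33000 kHz)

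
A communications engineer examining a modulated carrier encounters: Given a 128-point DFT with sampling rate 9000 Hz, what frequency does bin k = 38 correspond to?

The frequency of DFT bin k is: f_k = k * f_s / N
f_38 = 38 * 9000 / 128 = 21375/8 Hz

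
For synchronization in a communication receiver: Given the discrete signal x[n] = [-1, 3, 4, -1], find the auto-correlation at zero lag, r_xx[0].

The auto-correlation at zero lag r_xx[0] equals the signal energy.
r_xx[0] = sum of x[n]^2 = (-1)^2 + 3^2 + 4^2 + (-1)^2
= 1 + 9 + 16 + 1 = 27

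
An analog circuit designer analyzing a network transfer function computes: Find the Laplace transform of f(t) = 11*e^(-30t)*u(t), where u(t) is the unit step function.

Standard Laplace transform pair:
e^(-at)*u(t) <-> 1/(s+a)
With a = 30: L{11*e^(-30t)*u(t)} = 11/(s+30), ROC: Re(s) > -30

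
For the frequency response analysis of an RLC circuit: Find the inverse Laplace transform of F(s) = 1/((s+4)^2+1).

Standard pair: w/((s+a)^2+w^2) <-> e^(-at)*sin(wt)*u(t)
With a=4, w=1: f(t) = e^(-4t)*sin(t)*u(t)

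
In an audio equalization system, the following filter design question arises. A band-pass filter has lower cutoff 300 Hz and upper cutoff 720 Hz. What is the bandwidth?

Bandwidth = f_high - f_low
= 720 Hz - 300 Hz = 420 Hz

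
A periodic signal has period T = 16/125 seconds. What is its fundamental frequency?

The fundamental frequency is the reciprocal of the period.
f = 1/T = 1/(16/125) = 125/16 Hz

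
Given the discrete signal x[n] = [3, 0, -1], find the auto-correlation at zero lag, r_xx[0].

The auto-correlation at zero lag r_xx[0] equals the signal energy.
r_xx[0] = sum of x[n]^2 = 3^2 + 0^2 + (-1)^2
= 9 + 0 + 1 = 10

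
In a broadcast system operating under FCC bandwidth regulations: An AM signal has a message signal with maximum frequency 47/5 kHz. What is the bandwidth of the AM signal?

In AM (double-sideband), the bandwidth is twice the message frequency.
BW = 2 * f_m = 2 * 47/5 kHz = 94/5 kHz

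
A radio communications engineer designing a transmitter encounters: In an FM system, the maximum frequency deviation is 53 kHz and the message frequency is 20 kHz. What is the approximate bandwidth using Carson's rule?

Carson's rule: BW = 2*(delta_f + f_m)
= 2*(53 + 20) kHz = 146 kHz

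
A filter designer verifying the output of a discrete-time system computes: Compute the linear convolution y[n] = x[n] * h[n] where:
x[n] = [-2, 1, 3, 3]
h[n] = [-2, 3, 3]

y[n] = sum_k x[k]*h[n-k]. Output length = len(x) + len(h) - 1 = 4 + 3 - 1 = 6.
y[0] = -2*-2 = 4
y[1] = 1*-2 + -2*3 = -8
y[2] = 3*-2 + 1*3 + -2*3 = -9
y[3] = 3*-2 + 3*3 + 1*3 = 6
y[4] = 3*3 + 3*3 = 18
y[5] = 3*3 = 9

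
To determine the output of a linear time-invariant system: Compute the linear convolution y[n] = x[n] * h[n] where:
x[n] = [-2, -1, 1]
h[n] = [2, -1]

y[n] = sum_k x[k]*h[n-k]. Output length = len(x) + len(h) - 1 = 3 + 2 - 1 = 4.
y[0] = -2*2 = -4
y[1] = -1*2 + -2*-1 = 0
y[2] = 1*2 + -1*-1 = 3
y[3] = 1*-1 = -1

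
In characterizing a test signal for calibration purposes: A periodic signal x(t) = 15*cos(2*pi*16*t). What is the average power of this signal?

Average power of A*cos(wt) is A^2/2.
P = 15^2 / 2 = 225/2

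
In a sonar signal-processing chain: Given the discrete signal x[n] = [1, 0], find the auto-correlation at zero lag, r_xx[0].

The auto-correlation at zero lag r_xx[0] equals the signal energy.
r_xx[0] = sum of x[n]^2 = 1^2 + 0^2
= 1 + 0 = 1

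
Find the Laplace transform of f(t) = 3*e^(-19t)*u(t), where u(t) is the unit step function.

Standard Laplace transform pair:
e^(-at)*u(t) <-> 1/(s+a)
With a = 19: L{3*e^(-19t)*u(t)} = 3/(s+19), ROC: Re(s) > -19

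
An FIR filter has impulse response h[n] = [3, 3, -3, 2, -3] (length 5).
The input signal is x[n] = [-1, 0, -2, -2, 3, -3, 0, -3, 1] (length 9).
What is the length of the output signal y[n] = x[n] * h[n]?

For linear convolution, the output length is:
len(y) = len(x) + len(h) - 1 = 9 + 5 - 1 = 13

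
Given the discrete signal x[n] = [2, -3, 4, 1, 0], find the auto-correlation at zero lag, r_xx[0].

The auto-correlation at zero lag r_xx[0] equals the signal energy.
r_xx[0] = sum of x[n]^2 = 2^2 + (-3)^2 + 4^2 + 1^2 + 0^2
= 4 + 9 + 16 + 1 + 0 = 30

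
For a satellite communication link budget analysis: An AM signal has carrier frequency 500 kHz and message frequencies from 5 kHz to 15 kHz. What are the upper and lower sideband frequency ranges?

Upper sideband (USB) = fc + [fm_low, fm_high] = 500 + [5, 15] = [505, 515] kHz
Lower sideband (LSB) = fc - [fm_high, fm_low] = 500 - [15, 5] = [485, 495] kHz
Total occupied spectrum: 485 kHz to 515 kHz (plus carrier at 500 kHz)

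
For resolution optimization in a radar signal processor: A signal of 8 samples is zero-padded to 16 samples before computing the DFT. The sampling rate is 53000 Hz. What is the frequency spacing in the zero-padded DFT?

Original DFT: N = 8, resolution = f_s/N = 53000/8 = 6625 Hz
Zero-padded DFT: N = 16, resolution = f_s/N = 53000/16 = 6625/2 Hz
Zero-padding interpolates the spectrum (finer frequency grid)
but does NOT improve the true spectral resolution (ability to resolve close frequencies).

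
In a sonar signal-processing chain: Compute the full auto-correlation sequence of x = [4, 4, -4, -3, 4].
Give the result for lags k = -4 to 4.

r_xx[k] = sum_m x[m]*x[m+k], indexed from 0, for k = -4 to 4:
  r_xx[-4] = x[4]*x[0] = 16
  r_xx[-3] = x[3]*x[0] + x[4]*x[1] = 4
  r_xx[-2] = x[2]*x[0] + x[3]*x[1] + x[4]*x[2] = -44
  r_xx[-1] = x[1]*x[0] + x[2]*x[1] + x[3]*x[2] + x[4]*x[3] = 0
  r_xx[0] = x[0]*x[0] + x[1]*x[1] + x[2]*x[2] + x[3]*x[3] + x[4]*x[4] = 73
  r_xx[1] = x[0]*x[1] + x[1]*x[2] + x[2]*x[3] + x[3]*x[4] = 0
  r_xx[2] = x[0]*x[2] + x[1]*x[3] + x[2]*x[4] = -44
  r_xx[3] = x[0]*x[3] + x[1]*x[4] = 4
  r_xx[4] = x[0]*x[4] = 16
r_xx = [16, 4, -44, 0, 73, 0, -44, 4, 16]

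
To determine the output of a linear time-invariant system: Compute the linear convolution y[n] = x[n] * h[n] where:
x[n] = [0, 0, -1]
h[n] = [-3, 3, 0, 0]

y[n] = sum_k x[k]*h[n-k]. Output length = len(x) + len(h) - 1 = 3 + 4 - 1 = 6.
y[0] = 0*-3 = 0
y[1] = 0*-3 + 0*3 = 0
y[2] = -1*-3 + 0*3 + 0*0 = 3
y[3] = -1*3 + 0*0 + 0*0 = -3
y[4] = -1*0 + 0*0 = 0
y[5] = -1*0 = 0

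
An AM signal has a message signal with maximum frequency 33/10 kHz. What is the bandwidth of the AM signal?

In AM (double-sideband), the bandwidth is twice the message frequency.
BW = 2 * f_m = 2 * 33/10 kHz = 33/5 kHz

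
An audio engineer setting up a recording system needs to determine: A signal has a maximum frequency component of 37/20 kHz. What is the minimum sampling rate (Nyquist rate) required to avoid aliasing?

By the Nyquist-Shannon sampling theorem,
the minimum sampling rate (Nyquist rate) must be at least 2 * f_max.
Nyquist rate = 2 * 37/20 kHz = 37/10 kHz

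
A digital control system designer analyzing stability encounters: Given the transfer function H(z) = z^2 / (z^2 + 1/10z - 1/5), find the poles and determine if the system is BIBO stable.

Poles are roots of the denominator: z^2 + 1/10z - 1/5 = 0.
Quadratic formula: z = [-(1/10) +/- sqrt((1/10)^2 - 4*(-1/5))] / 2
Discriminant = 1/100 + 4/5 = 81/100; sqrt = 9/10.
z = (-1/10 +/- 9/10) / 2 => z = 2/5 or z = -1/2.
|p1| = 1/2, |p2| = 2/5.
For BIBO stability, all poles must lie inside the unit circle (|p| < 1).
System is STABLE since both |p| < 1.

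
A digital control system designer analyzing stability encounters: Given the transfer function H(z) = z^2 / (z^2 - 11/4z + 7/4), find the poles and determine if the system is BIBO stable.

Poles are roots of the denominator: z^2 - 11/4z + 7/4 = 0.
Quadratic formula: z = [-(-11/4) +/- sqrt((-11/4)^2 - 4*(7/4))] / 2
Discriminant = 121/16 - 7 = 9/16; sqrt = 3/4.
z = (11/4 +/- 3/4) / 2 => z = 7/4 or z = 1.
|p1| = 1, |p2| = 7/4.
For BIBO stability, all poles must lie inside the unit circle (|p| < 1).
System is UNSTABLE since at least one |p| >= 1.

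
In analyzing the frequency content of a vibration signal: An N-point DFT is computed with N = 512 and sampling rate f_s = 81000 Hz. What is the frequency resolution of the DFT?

DFT frequency resolution = f_s / N
= 81000 / 512 = 10125/64 Hz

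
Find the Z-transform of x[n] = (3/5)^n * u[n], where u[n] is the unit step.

The Z-transform of a^n * u[n] is z/(z-a) for |z| > |a|.
Here a = 3/5, so X(z) = z/(z - (3/5)) = 5z/(5z - 3)
ROC: |z| > 3/5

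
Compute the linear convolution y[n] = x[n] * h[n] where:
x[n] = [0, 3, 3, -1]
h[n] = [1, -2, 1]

y[n] = sum_k x[k]*h[n-k]. Output length = len(x) + len(h) - 1 = 4 + 3 - 1 = 6.
y[0] = 0*1 = 0
y[1] = 3*1 + 0*-2 = 3
y[2] = 3*1 + 3*-2 + 0*1 = -3
y[3] = -1*1 + 3*-2 + 3*1 = -4
y[4] = -1*-2 + 3*1 = 5
y[5] = -1*1 = -1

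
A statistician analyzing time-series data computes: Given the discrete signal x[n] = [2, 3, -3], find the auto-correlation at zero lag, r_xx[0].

The auto-correlation at zero lag r_xx[0] equals the signal energy.
r_xx[0] = sum of x[n]^2 = 2^2 + 3^2 + (-3)^2
= 4 + 9 + 9 = 22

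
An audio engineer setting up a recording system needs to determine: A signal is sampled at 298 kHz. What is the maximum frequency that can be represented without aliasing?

The maximum frequency that can be represented without aliasing
is the Nyquist frequency: f_max = f_s / 2 = 298 kHz / 2 = 149 kHz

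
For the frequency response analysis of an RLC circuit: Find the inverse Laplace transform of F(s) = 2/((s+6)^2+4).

Standard pair: w/((s+a)^2+w^2) <-> e^(-at)*sin(wt)*u(t)
With a=6, w=2: f(t) = e^(-6t)*sin(2t)*u(t)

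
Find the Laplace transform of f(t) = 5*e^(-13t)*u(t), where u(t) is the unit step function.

Standard Laplace transform pair:
e^(-at)*u(t) <-> 1/(s+a)
With a = 13: L{5*e^(-13t)*u(t)} = 5/(s+13), ROC: Re(s) > -13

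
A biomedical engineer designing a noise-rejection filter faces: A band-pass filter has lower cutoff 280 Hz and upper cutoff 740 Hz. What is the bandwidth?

Bandwidth = f_high - f_low
= 740 Hz - 280 Hz = 460 Hz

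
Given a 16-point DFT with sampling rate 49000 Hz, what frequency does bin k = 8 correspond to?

The frequency of DFT bin k is: f_k = k * f_s / N
f_8 = 8 * 49000 / 16 = 24500 Hz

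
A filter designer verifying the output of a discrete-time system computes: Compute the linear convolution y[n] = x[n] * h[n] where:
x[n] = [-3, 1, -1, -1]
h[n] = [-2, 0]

y[n] = sum_k x[k]*h[n-k]. Output length = len(x) + len(h) - 1 = 4 + 2 - 1 = 5.
y[0] = -3*-2 = 6
y[1] = 1*-2 + -3*0 = -2
y[2] = -1*-2 + 1*0 = 2
y[3] = -1*-2 + -1*0 = 2
y[4] = -1*0 = 0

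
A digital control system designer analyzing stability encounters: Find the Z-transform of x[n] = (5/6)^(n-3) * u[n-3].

Time-shifting property: if X(z) = Z{x[n]}, then Z{x[n-d]} = z^(-d) * X(z)
X(z) = z/(z - 5/6) for x[n] = (5/6)^n * u[n]
Z{x[n-3]} = z^(-3) * z/(z - 5/6) = z^(-2)/(z - 5/6)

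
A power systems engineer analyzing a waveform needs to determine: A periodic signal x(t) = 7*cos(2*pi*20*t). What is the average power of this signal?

Average power of A*cos(wt) is A^2/2.
P = 7^2 / 2 = 49/2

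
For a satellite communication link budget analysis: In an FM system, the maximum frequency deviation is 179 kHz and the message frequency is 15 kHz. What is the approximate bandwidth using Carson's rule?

Carson's rule: BW = 2*(delta_f + f_m)
= 2*(179 + 15) kHz = 388 kHz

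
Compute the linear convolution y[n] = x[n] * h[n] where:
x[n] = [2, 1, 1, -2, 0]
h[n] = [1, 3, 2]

y[n] = sum_k x[k]*h[n-k]. Output length = len(x) + len(h) - 1 = 5 + 3 - 1 = 7.
y[0] = 2*1 = 2
y[1] = 1*1 + 2*3 = 7
y[2] = 1*1 + 1*3 + 2*2 = 8
y[3] = -2*1 + 1*3 + 1*2 = 3
y[4] = 0*1 + -2*3 + 1*2 = -4
y[5] = 0*3 + -2*2 = -4
y[6] = 0*2 = 0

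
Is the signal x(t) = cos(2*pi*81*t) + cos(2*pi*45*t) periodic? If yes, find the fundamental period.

f1 = 81 Hz, f2 = 45 Hz
Period T1 = 1/81, T2 = 1/45
Ratio T1/T2 = 45/81, which is rational.
The signal is periodic with fundamental period T = 1/GCD(81,45) = 1/9 s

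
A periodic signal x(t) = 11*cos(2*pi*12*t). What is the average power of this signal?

Average power of A*cos(wt) is A^2/2.
P = 11^2 / 2 = 121/2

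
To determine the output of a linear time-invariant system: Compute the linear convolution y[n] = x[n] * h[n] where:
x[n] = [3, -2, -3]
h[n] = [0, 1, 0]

y[n] = sum_k x[k]*h[n-k]. Output length = len(x) + len(h) - 1 = 3 + 3 - 1 = 5.
y[0] = 3*0 = 0
y[1] = -2*0 + 3*1 = 3
y[2] = -3*0 + -2*1 + 3*0 = -2
y[3] = -3*1 + -2*0 = -3
y[4] = -3*0 = 0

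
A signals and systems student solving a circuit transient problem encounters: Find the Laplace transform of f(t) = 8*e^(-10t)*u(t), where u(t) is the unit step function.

Standard Laplace transform pair:
e^(-at)*u(t) <-> 1/(s+a)
With a = 10: L{8*e^(-10t)*u(t)} = 8/(s+10), ROC: Re(s) > -10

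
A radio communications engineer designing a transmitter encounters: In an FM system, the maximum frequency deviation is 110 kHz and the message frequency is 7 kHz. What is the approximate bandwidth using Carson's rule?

Carson's rule: BW = 2*(delta_f + f_m)
= 2*(110 + 7) kHz = 234 kHz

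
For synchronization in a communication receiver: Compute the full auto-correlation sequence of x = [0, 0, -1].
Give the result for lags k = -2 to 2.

r_xx[k] = sum_m x[m]*x[m+k], indexed from 0, for k = -2 to 2:
  r_xx[-2] = x[2]*x[0] = 0
  r_xx[-1] = x[1]*x[0] + x[2]*x[1] = 0
  r_xx[0] = x[0]*x[0] + x[1]*x[1] + x[2]*x[2] = 1
  r_xx[1] = x[0]*x[1] + x[1]*x[2] = 0
  r_xx[2] = x[0]*x[2] = 0
r_xx = [0, 0, 1, 0, 0]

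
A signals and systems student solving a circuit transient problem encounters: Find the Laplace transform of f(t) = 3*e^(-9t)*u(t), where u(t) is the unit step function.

Standard Laplace transform pair:
e^(-at)*u(t) <-> 1/(s+a)
With a = 9: L{3*e^(-9t)*u(t)} = 3/(s+9), ROC: Re(s) > -9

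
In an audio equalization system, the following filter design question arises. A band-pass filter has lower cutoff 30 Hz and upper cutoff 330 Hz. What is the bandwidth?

Bandwidth = f_high - f_low
= 330 Hz - 30 Hz = 300 Hz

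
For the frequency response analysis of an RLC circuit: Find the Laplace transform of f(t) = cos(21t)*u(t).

Standard pair: cos(wt)*u(t) <-> s/(s^2+w^2)
With w = 21: L{cos(21t)*u(t)} = s/(s^2+441)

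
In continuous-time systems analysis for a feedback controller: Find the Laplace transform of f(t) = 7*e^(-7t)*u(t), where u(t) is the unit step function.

Standard Laplace transform pair:
e^(-at)*u(t) <-> 1/(s+a)
With a = 7: L{7*e^(-7t)*u(t)} = 7/(s+7), ROC: Re(s) > -7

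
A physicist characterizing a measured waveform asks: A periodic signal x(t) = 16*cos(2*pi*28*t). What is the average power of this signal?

Average power of A*cos(wt) is A^2/2.
P = 16^2 / 2 = 256/2 = 128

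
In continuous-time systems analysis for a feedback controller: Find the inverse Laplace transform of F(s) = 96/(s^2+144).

Standard pair: w/(s^2+w^2) <-> sin(wt)*u(t)
Recognize w^2 = 144, so w = 12; numerator 96 = 8*12.
f(t) = 8*sin(12t)*u(t)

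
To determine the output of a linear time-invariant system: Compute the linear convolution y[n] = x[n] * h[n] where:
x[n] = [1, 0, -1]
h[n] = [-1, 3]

y[n] = sum_k x[k]*h[n-k]. Output length = len(x) + len(h) - 1 = 3 + 2 - 1 = 4.
y[0] = 1*-1 = -1
y[1] = 0*-1 + 1*3 = 3
y[2] = -1*-1 + 0*3 = 1
y[3] = -1*3 = -3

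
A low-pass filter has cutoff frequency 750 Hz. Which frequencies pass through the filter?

A low-pass filter passes all frequencies below the cutoff frequency 750 Hz and attenuates higher frequencies.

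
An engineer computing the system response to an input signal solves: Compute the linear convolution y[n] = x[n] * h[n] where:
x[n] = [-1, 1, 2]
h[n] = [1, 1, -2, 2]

y[n] = sum_k x[k]*h[n-k]. Output length = len(x) + len(h) - 1 = 3 + 4 - 1 = 6.
y[0] = -1*1 = -1
y[1] = 1*1 + -1*1 = 0
y[2] = 2*1 + 1*1 + -1*-2 = 5
y[3] = 2*1 + 1*-2 + -1*2 = -2
y[4] = 2*-2 + 1*2 = -2
y[5] = 2*2 = 4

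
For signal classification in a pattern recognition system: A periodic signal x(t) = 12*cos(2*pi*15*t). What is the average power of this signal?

Average power of A*cos(wt) is A^2/2.
P = 12^2 / 2 = 144/2 = 72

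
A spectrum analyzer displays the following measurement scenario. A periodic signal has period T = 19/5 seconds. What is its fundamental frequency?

The fundamental frequency is the reciprocal of the period.
f = 1/T = 1/(19/5) = 5/19 Hz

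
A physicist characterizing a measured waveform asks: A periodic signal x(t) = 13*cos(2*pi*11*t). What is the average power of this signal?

Average power of A*cos(wt) is A^2/2.
P = 13^2 / 2 = 169/2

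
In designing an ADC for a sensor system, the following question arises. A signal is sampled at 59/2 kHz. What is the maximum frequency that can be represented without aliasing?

The maximum frequency that can be represented without aliasing
is the Nyquist frequency: f_max = f_s / 2 = 59/2 kHz / 2 = 59/4 kHz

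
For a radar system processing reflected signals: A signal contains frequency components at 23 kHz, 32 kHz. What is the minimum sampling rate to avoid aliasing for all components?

The highest frequency component is f_max = 32 kHz.
Nyquist rate = 2 * f_max = 2 * 32 kHz = 64 kHz.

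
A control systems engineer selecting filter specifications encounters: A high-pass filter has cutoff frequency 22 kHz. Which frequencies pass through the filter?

A high-pass filter passes all frequencies above the cutoff frequency 22 kHz and attenuates lower frequencies.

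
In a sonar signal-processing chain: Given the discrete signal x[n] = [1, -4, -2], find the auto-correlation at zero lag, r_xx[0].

The auto-correlation at zero lag r_xx[0] equals the signal energy.
r_xx[0] = sum of x[n]^2 = 1^2 + (-4)^2 + (-2)^2
= 1 + 16 + 4 = 21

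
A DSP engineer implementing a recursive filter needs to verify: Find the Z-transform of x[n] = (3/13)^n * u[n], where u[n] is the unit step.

The Z-transform of a^n * u[n] is z/(z-a) for |z| > |a|.
Here a = 3/13, so X(z) = z/(z - (3/13)) = 13z/(13z - 3)
ROC: |z| > 3/13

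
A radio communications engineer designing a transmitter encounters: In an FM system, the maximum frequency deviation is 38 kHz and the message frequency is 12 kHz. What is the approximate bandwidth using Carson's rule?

Carson's rule: BW = 2*(delta_f + f_m)
= 2*(38 + 12) kHz = 100 kHz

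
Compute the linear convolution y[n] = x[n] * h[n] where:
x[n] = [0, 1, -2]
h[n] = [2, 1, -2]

y[n] = sum_k x[k]*h[n-k]. Output length = len(x) + len(h) - 1 = 3 + 3 - 1 = 5.
y[0] = 0*2 = 0
y[1] = 1*2 + 0*1 = 2
y[2] = -2*2 + 1*1 + 0*-2 = -3
y[3] = -2*1 + 1*-2 = -4
y[4] = -2*-2 = 4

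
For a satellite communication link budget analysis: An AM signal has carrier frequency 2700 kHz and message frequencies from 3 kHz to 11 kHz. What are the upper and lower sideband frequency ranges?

Upper sideband (USB) = fc + [fm_low, fm_high] = 2700 + [3, 11] = [2703, 2711] kHz
Lower sideband (LSB) = fc - [fm_high, fm_low] = 2700 - [11, 3] = [2689, 2697] kHz
Total occupied spectrum: 2689 kHz to 2711 kHz (plus carrier at 2700 kHz)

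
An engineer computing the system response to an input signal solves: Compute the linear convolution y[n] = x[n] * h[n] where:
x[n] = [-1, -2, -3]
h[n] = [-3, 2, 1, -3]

y[n] = sum_k x[k]*h[n-k]. Output length = len(x) + len(h) - 1 = 3 + 4 - 1 = 6.
y[0] = -1*-3 = 3
y[1] = -2*-3 + -1*2 = 4
y[2] = -3*-3 + -2*2 + -1*1 = 4
y[3] = -3*2 + -2*1 + -1*-3 = -5
y[4] = -3*1 + -2*-3 = 3
y[5] = -3*-3 = 9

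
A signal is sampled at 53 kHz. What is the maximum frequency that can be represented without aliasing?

The maximum frequency that can be represented without aliasing
is the Nyquist frequency: f_max = f_s / 2 = 53 kHz / 2 = 53/2 kHz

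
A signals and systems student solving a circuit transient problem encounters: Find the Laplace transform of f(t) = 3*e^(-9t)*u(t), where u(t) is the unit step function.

Standard Laplace transform pair:
e^(-at)*u(t) <-> 1/(s+a)
With a = 9: L{3*e^(-9t)*u(t)} = 3/(s+9), ROC: Re(s) > -9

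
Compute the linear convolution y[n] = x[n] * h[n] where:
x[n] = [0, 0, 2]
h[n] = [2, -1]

y[n] = sum_k x[k]*h[n-k]. Output length = len(x) + len(h) - 1 = 3 + 2 - 1 = 4.
y[0] = 0*2 = 0
y[1] = 0*2 + 0*-1 = 0
y[2] = 2*2 + 0*-1 = 4
y[3] = 2*-1 = -2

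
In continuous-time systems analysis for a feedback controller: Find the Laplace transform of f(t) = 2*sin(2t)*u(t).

Standard pair: sin(wt)*u(t) <-> w/(s^2+w^2)
With w = 2: L{2*sin(2t)*u(t)} = 4/(s^2+4)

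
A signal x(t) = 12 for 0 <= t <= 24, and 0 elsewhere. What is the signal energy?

Energy = integral of |x(t)|^2 dt over the signal duration
= 12^2 * 24 = 144 * 24 = 3456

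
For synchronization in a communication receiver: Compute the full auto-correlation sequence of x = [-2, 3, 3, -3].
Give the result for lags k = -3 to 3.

r_xx[k] = sum_m x[m]*x[m+k], indexed from 0, for k = -3 to 3:
  r_xx[-3] = x[3]*x[0] = 6
  r_xx[-2] = x[2]*x[0] + x[3]*x[1] = -15
  r_xx[-1] = x[1]*x[0] + x[2]*x[1] + x[3]*x[2] = -6
  r_xx[0] = x[0]*x[0] + x[1]*x[1] + x[2]*x[2] + x[3]*x[3] = 31
  r_xx[1] = x[0]*x[1] + x[1]*x[2] + x[2]*x[3] = -6
  r_xx[2] = x[0]*x[2] + x[1]*x[3] = -15
  r_xx[3] = x[0]*x[3] = 6
r_xx = [6, -15, -6, 31, -6, -15, 6]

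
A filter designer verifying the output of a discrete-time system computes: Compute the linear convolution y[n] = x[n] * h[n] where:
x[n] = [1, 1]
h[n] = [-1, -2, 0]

y[n] = sum_k x[k]*h[n-k]. Output length = len(x) + len(h) - 1 = 2 + 3 - 1 = 4.
y[0] = 1*-1 = -1
y[1] = 1*-1 + 1*-2 = -3
y[2] = 1*-2 + 1*0 = -2
y[3] = 1*0 = 0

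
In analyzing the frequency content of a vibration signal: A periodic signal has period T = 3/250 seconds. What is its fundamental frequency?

The fundamental frequency is the reciprocal of the period.
f = 1/T = 1/(3/250) = 250/3 Hz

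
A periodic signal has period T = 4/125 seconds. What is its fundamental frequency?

The fundamental frequency is the reciprocal of the period.
f = 1/T = 1/(4/125) = 125/4 Hz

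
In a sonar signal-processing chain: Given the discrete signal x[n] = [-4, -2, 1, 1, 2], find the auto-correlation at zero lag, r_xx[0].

The auto-correlation at zero lag r_xx[0] equals the signal energy.
r_xx[0] = sum of x[n]^2 = (-4)^2 + (-2)^2 + 1^2 + 1^2 + 2^2
= 16 + 4 + 1 + 1 + 4 = 26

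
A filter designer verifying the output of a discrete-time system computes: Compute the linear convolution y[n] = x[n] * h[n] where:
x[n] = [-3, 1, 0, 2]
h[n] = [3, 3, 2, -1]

y[n] = sum_k x[k]*h[n-k]. Output length = len(x) + len(h) - 1 = 4 + 4 - 1 = 7.
y[0] = -3*3 = -9
y[1] = 1*3 + -3*3 = -6
y[2] = 0*3 + 1*3 + -3*2 = -3
y[3] = 2*3 + 0*3 + 1*2 + -3*-1 = 11
y[4] = 2*3 + 0*2 + 1*-1 = 5
y[5] = 2*2 + 0*-1 = 4
y[6] = 2*-1 = -2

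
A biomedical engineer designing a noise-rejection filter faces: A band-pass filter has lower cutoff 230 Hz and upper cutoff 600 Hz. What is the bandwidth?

Bandwidth = f_high - f_low
= 600 Hz - 230 Hz = 370 Hz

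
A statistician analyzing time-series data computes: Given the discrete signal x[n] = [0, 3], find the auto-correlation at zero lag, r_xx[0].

The auto-correlation at zero lag r_xx[0] equals the signal energy.
r_xx[0] = sum of x[n]^2 = 0^2 + 3^2
= 0 + 9 = 9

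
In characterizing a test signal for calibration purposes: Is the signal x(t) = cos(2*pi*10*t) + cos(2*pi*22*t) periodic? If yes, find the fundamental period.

f1 = 10 Hz, f2 = 22 Hz
Period T1 = 1/10, T2 = 1/22
Ratio T1/T2 = 22/10, which is rational.
The signal is periodic with fundamental period T = 1/GCD(10,22) = 1/2 s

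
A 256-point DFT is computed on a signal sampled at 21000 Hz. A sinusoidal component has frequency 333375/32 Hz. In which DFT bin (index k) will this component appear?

DFT frequency resolution = f_s/N = 21000/256 = 2625/32 Hz
Bin index k = f_signal / resolution = 333375/32 / 2625/32 = 127
The signal frequency 333375/32 Hz falls in DFT bin k = 127.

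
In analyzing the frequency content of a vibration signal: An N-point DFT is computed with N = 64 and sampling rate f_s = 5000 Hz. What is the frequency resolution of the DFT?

DFT frequency resolution = f_s / N
= 5000 / 64 = 625/8 Hz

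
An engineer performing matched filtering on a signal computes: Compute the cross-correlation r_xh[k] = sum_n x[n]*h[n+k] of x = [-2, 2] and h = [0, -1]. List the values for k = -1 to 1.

Both sequences indexed from 0 and zero outside their support.
Lags with overlap: k = -1 to 1.
  r_xh[-1] = x[1]*h[0] = 0
  r_xh[0] = x[0]*h[0] + x[1]*h[1] = -2
  r_xh[1] = x[0]*h[1] = 2
r_xh = [0, -2, 2] (for k = -1, ..., 1)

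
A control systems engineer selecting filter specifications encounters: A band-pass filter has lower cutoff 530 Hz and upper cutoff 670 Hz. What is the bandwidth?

Bandwidth = f_high - f_low
= 670 Hz - 530 Hz = 140 Hz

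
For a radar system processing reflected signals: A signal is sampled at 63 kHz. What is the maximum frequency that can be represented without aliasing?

The maximum frequency that can be represented without aliasing
is the Nyquist frequency: f_max = f_s / 2 = 63 kHz / 2 = 63/2 kHz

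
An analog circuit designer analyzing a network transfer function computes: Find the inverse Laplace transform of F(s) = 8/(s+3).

Standard pair: k/(s+a) <-> k*e^(-at)*u(t)
With k=8, a=3: f(t) = 8*e^(-3t)*u(t)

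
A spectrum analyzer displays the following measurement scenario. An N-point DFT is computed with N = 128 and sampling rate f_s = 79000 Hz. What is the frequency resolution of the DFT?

DFT frequency resolution = f_s / N
= 79000 / 128 = 9875/16 Hz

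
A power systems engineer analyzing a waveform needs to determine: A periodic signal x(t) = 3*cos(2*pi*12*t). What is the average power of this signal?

Average power of A*cos(wt) is A^2/2.
P = 3^2 / 2 = 9/2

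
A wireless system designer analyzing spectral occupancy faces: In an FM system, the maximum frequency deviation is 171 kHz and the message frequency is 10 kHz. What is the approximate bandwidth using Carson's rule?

Carson's rule: BW = 2*(delta_f + f_m)
= 2*(171 + 10) kHz = 362 kHz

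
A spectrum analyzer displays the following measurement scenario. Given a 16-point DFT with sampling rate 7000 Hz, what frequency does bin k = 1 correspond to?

The frequency of DFT bin k is: f_k = k * f_s / N
f_1 = 1 * 7000 / 16 = 875/2 Hz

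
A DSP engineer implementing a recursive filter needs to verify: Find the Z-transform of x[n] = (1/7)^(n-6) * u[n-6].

Time-shifting property: if X(z) = Z{x[n]}, then Z{x[n-d]} = z^(-d) * X(z)
X(z) = z/(z - 1/7) for x[n] = (1/7)^n * u[n]
Z{x[n-6]} = z^(-6) * z/(z - 1/7) = z^(-5)/(z - 1/7)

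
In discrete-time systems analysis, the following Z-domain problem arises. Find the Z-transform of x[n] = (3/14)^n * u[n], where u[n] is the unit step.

The Z-transform of a^n * u[n] is z/(z-a) for |z| > |a|.
Here a = 3/14, so X(z) = z/(z - (3/14)) = 14z/(14z - 3)
ROC: |z| > 3/14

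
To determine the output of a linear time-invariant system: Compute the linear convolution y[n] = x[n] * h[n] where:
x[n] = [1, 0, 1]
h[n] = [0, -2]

y[n] = sum_k x[k]*h[n-k]. Output length = len(x) + len(h) - 1 = 3 + 2 - 1 = 4.
y[0] = 1*0 = 0
y[1] = 0*0 + 1*-2 = -2
y[2] = 1*0 + 0*-2 = 0
y[3] = 1*-2 = -2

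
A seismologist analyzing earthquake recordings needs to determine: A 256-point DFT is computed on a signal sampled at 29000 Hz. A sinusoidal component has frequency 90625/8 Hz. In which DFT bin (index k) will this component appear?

DFT frequency resolution = f_s/N = 29000/256 = 3625/32 Hz
Bin index k = f_signal / resolution = 90625/8 / 3625/32 = 100
The signal frequency 90625/8 Hz falls in DFT bin k = 100.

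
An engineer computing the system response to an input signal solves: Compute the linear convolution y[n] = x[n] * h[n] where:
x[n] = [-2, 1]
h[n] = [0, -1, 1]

y[n] = sum_k x[k]*h[n-k]. Output length = len(x) + len(h) - 1 = 2 + 3 - 1 = 4.
y[0] = -2*0 = 0
y[1] = 1*0 + -2*-1 = 2
y[2] = 1*-1 + -2*1 = -3
y[3] = 1*1 = 1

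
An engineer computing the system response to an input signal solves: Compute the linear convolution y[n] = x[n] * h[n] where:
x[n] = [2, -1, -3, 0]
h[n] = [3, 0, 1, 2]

y[n] = sum_k x[k]*h[n-k]. Output length = len(x) + len(h) - 1 = 4 + 4 - 1 = 7.
y[0] = 2*3 = 6
y[1] = -1*3 + 2*0 = -3
y[2] = -3*3 + -1*0 + 2*1 = -7
y[3] = 0*3 + -3*0 + -1*1 + 2*2 = 3
y[4] = 0*0 + -3*1 + -1*2 = -5
y[5] = 0*1 + -3*2 = -6
y[6] = 0*2 = 0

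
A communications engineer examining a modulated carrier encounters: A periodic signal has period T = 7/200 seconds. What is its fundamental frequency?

The fundamental frequency is the reciprocal of the period.
f = 1/T = 1/(7/200) = 200/7 Hz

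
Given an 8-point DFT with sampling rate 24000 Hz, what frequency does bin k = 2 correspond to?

The frequency of DFT bin k is: f_k = k * f_s / N
f_2 = 2 * 24000 / 8 = 6000 Hz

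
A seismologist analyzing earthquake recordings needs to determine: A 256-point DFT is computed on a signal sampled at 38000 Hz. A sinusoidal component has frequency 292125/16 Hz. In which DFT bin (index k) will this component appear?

DFT frequency resolution = f_s/N = 38000/256 = 2375/16 Hz
Bin index k = f_signal / resolution = 292125/16 / 2375/16 = 123
The signal frequency 292125/16 Hz falls in DFT bin k = 123.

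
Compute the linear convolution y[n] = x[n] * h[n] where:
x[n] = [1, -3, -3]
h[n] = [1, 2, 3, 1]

y[n] = sum_k x[k]*h[n-k]. Output length = len(x) + len(h) - 1 = 3 + 4 - 1 = 6.
y[0] = 1*1 = 1
y[1] = -3*1 + 1*2 = -1
y[2] = -3*1 + -3*2 + 1*3 = -6
y[3] = -3*2 + -3*3 + 1*1 = -14
y[4] = -3*3 + -3*1 = -12
y[5] = -3*1 = -3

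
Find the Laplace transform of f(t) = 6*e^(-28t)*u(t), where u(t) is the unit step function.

Standard Laplace transform pair:
e^(-at)*u(t) <-> 1/(s+a)
With a = 28: L{6*e^(-28t)*u(t)} = 6/(s+28), ROC: Re(s) > -28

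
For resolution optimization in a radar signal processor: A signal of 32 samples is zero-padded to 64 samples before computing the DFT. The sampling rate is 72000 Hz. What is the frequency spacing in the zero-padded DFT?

Original DFT: N = 32, resolution = f_s/N = 72000/32 = 2250 Hz
Zero-padded DFT: N = 64, resolution = f_s/N = 72000/64 = 1125 Hz
Zero-padding interpolates the spectrum (finer frequency grid)
but does NOT improve the true spectral resolution (ability to resolve close frequencies).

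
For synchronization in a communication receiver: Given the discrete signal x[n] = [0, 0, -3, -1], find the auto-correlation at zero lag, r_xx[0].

The auto-correlation at zero lag r_xx[0] equals the signal energy.
r_xx[0] = sum of x[n]^2 = 0^2 + 0^2 + (-3)^2 + (-1)^2
= 0 + 0 + 9 + 1 = 10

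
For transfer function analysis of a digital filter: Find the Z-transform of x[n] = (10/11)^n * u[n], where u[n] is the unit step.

The Z-transform of a^n * u[n] is z/(z-a) for |z| > |a|.
Here a = 10/11, so X(z) = z/(z - (10/11)) = 11z/(11z - 10)
ROC: |z| > 10/11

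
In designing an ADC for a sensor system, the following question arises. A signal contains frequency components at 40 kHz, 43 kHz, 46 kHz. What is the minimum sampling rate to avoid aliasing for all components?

The highest frequency component is f_max = 46 kHz.
Nyquist rate = 2 * f_max = 2 * 46 kHz = 92 kHz.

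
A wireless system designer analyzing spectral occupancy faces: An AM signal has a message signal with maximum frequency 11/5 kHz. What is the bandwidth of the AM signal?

In AM (double-sideband), the bandwidth is twice the message frequency.
BW = 2 * f_m = 2 * 11/5 kHz = 22/5 kHz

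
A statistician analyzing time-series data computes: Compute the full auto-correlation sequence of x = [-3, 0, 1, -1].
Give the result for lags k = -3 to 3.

r_xx[k] = sum_m x[m]*x[m+k], indexed from 0, for k = -3 to 3:
  r_xx[-3] = x[3]*x[0] = 3
  r_xx[-2] = x[2]*x[0] + x[3]*x[1] = -3
  r_xx[-1] = x[1]*x[0] + x[2]*x[1] + x[3]*x[2] = -1
  r_xx[0] = x[0]*x[0] + x[1]*x[1] + x[2]*x[2] + x[3]*x[3] = 11
  r_xx[1] = x[0]*x[1] + x[1]*x[2] + x[2]*x[3] = -1
  r_xx[2] = x[0]*x[2] + x[1]*x[3] = -3
  r_xx[3] = x[0]*x[3] = 3
r_xx = [3, -3, -1, 11, -1, -3, 3]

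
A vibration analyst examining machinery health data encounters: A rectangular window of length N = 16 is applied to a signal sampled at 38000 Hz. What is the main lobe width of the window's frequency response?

For a rectangular window of length N,
the main lobe width in frequency is 2*f_s/N.
= 2*38000/16 = 4750 Hz
This determines the minimum frequency separation for resolving two sinusoids.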